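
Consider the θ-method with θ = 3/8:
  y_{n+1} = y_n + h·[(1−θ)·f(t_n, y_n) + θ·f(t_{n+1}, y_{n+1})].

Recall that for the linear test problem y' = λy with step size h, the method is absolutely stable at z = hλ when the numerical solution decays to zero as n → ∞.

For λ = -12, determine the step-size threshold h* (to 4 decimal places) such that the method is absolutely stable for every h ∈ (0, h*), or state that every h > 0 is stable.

(-8.0000,0); λ=-12 ⇒ h* = (8)/12 = 0.6667.

Set f=λy, z=hλ:
  y_{n+1} = y_n + z·[5/8·y_n + 3/8·y_{n+1}] ⇒ (1 − 3/8z)y_{n+1} = (1 + 5/8z)y_n
  Hence R(z) = (1 + 5/8z)/(1 − 3/8z).

Solve |R(x)|<1 on ℝ⁻.
x=-1.33: |R|=0.1126
R=−1: 1+5/8x = −1+3/8x ⇒ -1/4x=2 ⇒ x=2/(-1/4)=-8.0000
Confirm numerically:
  x=-6.089: |R|=0.85449 <1
  x=-5.978: |R|=0.84407 <1
  x=-5.080: |R|=0.74871 <1
  x=-4.148: |R|=0.62317 <1
  x=-8.506: |R|=1.03019 >1
  x=-8.398: |R|=1.02398 >1
  x=-8.165: |R|=1.01016 >1
So |R|<1 on (-8.0000, 0).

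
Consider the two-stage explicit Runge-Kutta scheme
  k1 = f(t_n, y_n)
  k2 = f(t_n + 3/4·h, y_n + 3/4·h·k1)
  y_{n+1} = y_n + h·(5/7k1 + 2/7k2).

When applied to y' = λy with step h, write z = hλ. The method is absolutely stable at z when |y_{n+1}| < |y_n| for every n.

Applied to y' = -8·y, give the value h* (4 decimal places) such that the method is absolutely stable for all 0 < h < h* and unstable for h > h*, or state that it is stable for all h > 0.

(-4.6667,0); λ=-8 ⇒ h* = (14/3)/8 = 0.5833.

With y'=λy (z=hλ):
  k1=λy_n ⇒ h·k1=z·y_n;  k2=λ(1+3/4z)y_n ⇒ h·k2=z(1+3/4z)y_n
  y_{n+1}/y_n = 1 + 5/7z + 2/7z(1+3/4z) = 1 + z + 3/14z²
  so R(z) = 1 + z + 3/14z².

Solve |R(x)|<1 on ℝ⁻.
x=-0.82: |R|=0.3241
R=1: x+3/14x²=0 ⇒ x=−14/3=-4.6667; min R=1−1/(4·3/14)=-0.1667>−1
Confirm numerically:
  x=-4.552: |R|=0.88815 <1
  x=-3.987: |R|=0.41932 <1
  x=-3.337: |R|=0.04919 <1
  x=-2.150: |R|=0.15946 <1
  x=-5.191: |R|=1.58325 >1
  x=-4.950: |R|=1.30054 >1
  x=-4.736: |R|=1.07036 >1
Interval (-4.6667, 0).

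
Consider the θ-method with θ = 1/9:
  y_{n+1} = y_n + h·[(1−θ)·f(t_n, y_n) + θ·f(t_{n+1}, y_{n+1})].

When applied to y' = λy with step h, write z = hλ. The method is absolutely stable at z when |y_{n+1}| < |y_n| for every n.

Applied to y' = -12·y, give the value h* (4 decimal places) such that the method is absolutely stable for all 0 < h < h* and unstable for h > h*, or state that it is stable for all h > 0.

With y'=λy (z=hλ):
  y_{n+1} = y_n + z·[8/9·y_n + 1/9·y_{n+1}] ⇒ (1 − 1/9z)y_{n+1} = (1 + 8/9z)y_n
  R(z) = (1 + 8/9z)/(1 − 1/9z).

Find x<0 with |R(x)|<1.
x=-0.98: |R|=0.1162
R=−1: 1+8/9x = −1+1/9x ⇒ -7/9x=2 ⇒ x=2/(-7/9)=-2.5714
Confirm numerically:
  x=-2.546: |R|=0.98458 <1
  x=-1.905: |R|=0.57221 <1
  x=-1.788: |R|=0.49166 <1
  x=-1.752: |R|=0.46652 <1
  x=-2.926: |R|=1.20812 >1
  x=-2.706: |R|=1.08047 >1
Stable set (-2.5714, 0).

(-2.5714,0); λ=-12 ⇒ h* = (18/7)/12 = 0.2143.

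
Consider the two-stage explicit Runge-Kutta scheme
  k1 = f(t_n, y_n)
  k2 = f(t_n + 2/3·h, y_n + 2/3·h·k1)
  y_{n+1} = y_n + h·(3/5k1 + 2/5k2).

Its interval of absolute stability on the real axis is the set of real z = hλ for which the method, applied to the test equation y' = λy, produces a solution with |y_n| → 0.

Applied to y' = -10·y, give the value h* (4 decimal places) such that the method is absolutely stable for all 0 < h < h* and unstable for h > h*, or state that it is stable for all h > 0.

(-3.7500,0); λ=-10 ⇒ h* = (15/4)/10 = 0.3750.

Test eqn y'=λy, z=hλ:
  k1=λy_n ⇒ h·k1=z·y_n;  k2=λ(1+2/3z)y_n ⇒ h·k2=z(1+2/3z)y_n
  y_{n+1}/y_n = 1 + 3/5z + 2/5z(1+2/3z) = 1 + z + 4/15z²
  Hence R(z) = 1 + z + 4/15z².

Solve |R(x)|<1 on ℝ⁻.
x=-1.12: |R|=0.2145
R=1: x+4/15x²=0 ⇒ x=−15/4=-3.7500; min R=1−1/(4·4/15)=0.0625>−1
Confirm numerically:
  x=-3.663: |R|=0.91502 <1
  x=-2.718: |R|=0.25201 <1
  x=-2.555: |R|=0.18581 <1
  x=-4.336: |R|=1.67757 >1
  x=-3.896: |R|=1.15168 >1
So |R|<1 on (-3.7500, 0).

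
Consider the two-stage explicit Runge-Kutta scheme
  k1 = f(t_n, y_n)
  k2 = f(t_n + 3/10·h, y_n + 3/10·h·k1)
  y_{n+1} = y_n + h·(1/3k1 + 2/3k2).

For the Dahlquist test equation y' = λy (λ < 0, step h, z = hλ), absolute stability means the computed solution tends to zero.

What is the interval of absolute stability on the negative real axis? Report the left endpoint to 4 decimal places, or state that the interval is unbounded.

On y'=λy, z=hλ:
  k1=λy_n ⇒ h·k1=z·y_n;  k2=λ(1+3/10z)y_n ⇒ h·k2=z(1+3/10z)y_n
  y_{n+1}/y_n = 1 + 1/3z + 2/3z(1+3/10z) = 1 + z + 1/5z²
  R(z) = 1 + z + 1/5z².

Need |R(x)|<1, x<0.
x=-1.2: |R|=0.0880
R=1: x+1/5x²=0 ⇒ x=−5=-5.0000; min R=1−1/(4·1/5)=-0.2500>−1
Confirm numerically:
  x=-4.592: |R|=0.62529 <1
  x=-4.196: |R|=0.32528 <1
  x=-4.188: |R|=0.31987 <1
  x=-3.437: |R|=0.07441 <1
  x=-5.600: |R|=1.67200 >1
  x=-5.420: |R|=1.45528 >1
Interval (-5.0000, 0).

(-5.0000, 0).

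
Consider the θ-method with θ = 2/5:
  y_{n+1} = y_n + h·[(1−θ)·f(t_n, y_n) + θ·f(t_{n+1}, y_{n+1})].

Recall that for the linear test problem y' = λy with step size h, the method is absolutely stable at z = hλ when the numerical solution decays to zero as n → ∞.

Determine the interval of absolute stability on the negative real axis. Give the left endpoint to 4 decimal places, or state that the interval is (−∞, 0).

With y'=λy (z=hλ):
  y_{n+1} = y_n + z·[3/5·y_n + 2/5·y_{n+1}] ⇒ (1 − 2/5z)y_{n+1} = (1 + 3/5z)y_n
  R(z) = (1 + 3/5z)/(1 − 2/5z).

Need |R(x)|<1, x<0.
x=-1.63: |R|=0.0133
R=−1: 1+3/5x = −1+2/5x ⇒ -1/5x=2 ⇒ x=2/(-1/5)=-10.0000
Confirm numerically:
  x=-9.401: |R|=0.97483 <1
  x=-7.440: |R|=0.87123 <1
  x=-6.694: |R|=0.82021 <1
  x=-6.202: |R|=0.78177 <1
  x=-10.328: |R|=1.01278 >1
  x=-10.111: |R|=1.00440 >1
  x=-10.082: |R|=1.00326 >1
Stable set (-10.0000, 0).

(-10.0000, 0).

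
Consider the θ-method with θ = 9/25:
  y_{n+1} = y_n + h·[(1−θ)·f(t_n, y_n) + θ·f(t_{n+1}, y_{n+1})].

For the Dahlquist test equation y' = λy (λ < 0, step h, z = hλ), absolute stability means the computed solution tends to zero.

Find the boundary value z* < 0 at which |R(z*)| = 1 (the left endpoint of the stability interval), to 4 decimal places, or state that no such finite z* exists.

left endpoint -7.1429.

With y'=λy (z=hλ):
  y_{n+1} = y_n + z·[16/25·y_n + 9/25·y_{n+1}] ⇒ (1 − 9/25z)y_{n+1} = (1 + 16/25z)y_n
  ⇒ R(z) = (1 + 16/25z)/(1 − 9/25z).

Need |R(x)|<1, x<0.
x=-0.54: |R|=0.5479
R=−1: 1+16/25x = −1+9/25x ⇒ -7/25x=2 ⇒ x=2/(-7/25)=-7.1429
Confirm numerically:
  x=-5.726: |R|=0.87041 <1
  x=-4.554: |R|=0.72537 <1
  x=-3.924: |R|=0.62643 <1
  x=-3.020: |R|=0.44691 <1
  x=-7.352: |R|=1.01606 >1
  x=-7.179: |R|=1.00282 >1
Stable set (-7.1429, 0).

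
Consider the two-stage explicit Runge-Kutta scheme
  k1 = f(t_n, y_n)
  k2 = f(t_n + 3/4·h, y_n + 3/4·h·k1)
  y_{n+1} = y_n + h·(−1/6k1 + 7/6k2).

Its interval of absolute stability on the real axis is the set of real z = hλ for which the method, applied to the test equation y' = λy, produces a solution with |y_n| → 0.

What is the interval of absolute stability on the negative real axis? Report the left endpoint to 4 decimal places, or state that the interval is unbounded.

(-1.1429, 0).

On y'=λy, z=hλ:
  k1=λy_n ⇒ h·k1=z·y_n;  k2=λ(1+3/4z)y_n ⇒ h·k2=z(1+3/4z)y_n
  y_{n+1}/y_n = 1 − 1/6z + 7/6z(1+3/4z) = 1 + z + 7/8z²
  R(z) = 1 + z + 7/8z².

Boundary: |R(x)|=1, x<0.
x=-1.73: |R|=1.8888
R=1: x+7/8x²=0 ⇒ x=−8/7=-1.1429; min R=1−1/(4·7/8)=0.7143>−1
Confirm numerically:
  x=-0.976: |R|=0.85750 <1
  x=-0.848: |R|=0.78122 <1
  x=-0.831: |R|=0.77324 <1
  x=-1.564: |R|=1.57633 >1
  x=-1.489: |R|=1.45098 >1
  x=-1.432: |R|=1.36230 >1
Stable set (-1.1429, 0).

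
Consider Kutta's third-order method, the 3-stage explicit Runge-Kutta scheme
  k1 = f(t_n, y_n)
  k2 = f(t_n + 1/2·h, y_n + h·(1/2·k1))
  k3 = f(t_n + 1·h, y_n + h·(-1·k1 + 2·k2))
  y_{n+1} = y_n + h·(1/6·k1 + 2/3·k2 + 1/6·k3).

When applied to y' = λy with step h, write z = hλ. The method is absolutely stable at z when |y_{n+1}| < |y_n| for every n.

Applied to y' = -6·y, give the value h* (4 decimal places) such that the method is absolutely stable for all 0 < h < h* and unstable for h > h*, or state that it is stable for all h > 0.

(-2.5127,0); λ=-6 ⇒ h* = 0.4188.

Test eqn y'=λy, z=hλ:
  order 3, 3-stage ⇒ R(z)=1+z+z^2/2+z^3/6
  (e.g. R(-1.5)=0.06250, |R|=0.06250)

Boundary: |R(x)|=1, x<0.
x=-1.5: |R|=0.0625
|R(-2.65)|=1.2404 |R(-1.86)|=0.2027 |R(-1.1)|=0.2832
Bisect:
  x_lo=-2.8475 |R|=1.6414  x_hi=-0.2049 |R|=0.8146
  mid=-1.52621 |R|=0.04595 →hi
  mid=-2.18684 |R|=0.53872 →hi
  mid=-2.51716 |R|=1.00727 →lo
  mid=-2.35200 |R|=0.75455 →hi
  mid=-2.43458 |R|=0.87602 →hi
  mid=-2.47587 |R|=0.94039 →hi
  mid=-2.49651 |R|=0.97351 →hi
  ...
  [-2.51280,-2.51264] ⇒ x*=-2.5127
Stable set (-2.5127, 0).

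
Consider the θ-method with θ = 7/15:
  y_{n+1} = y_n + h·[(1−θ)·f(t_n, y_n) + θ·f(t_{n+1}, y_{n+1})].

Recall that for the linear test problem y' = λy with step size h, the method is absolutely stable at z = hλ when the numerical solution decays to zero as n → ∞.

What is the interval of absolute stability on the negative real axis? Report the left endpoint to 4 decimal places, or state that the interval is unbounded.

z∈(-30.0000,0).

Test eqn y'=λy, z=hλ:
  y_{n+1} = y_n + z·[8/15·y_n + 7/15·y_{n+1}] ⇒ (1 − 7/15z)y_{n+1} = (1 + 8/15z)y_n
  R(z) = (1 + 8/15z)/(1 − 7/15z).

Solve |R(x)|<1 on ℝ⁻.
x=-1.35: |R|=0.1718
R=−1: 1+8/15x = −1+7/15x ⇒ -1/15x=2 ⇒ x=2/(-1/15)=-30.0000
Confirm numerically:
  x=-28.929: |R|=0.99508 <1
  x=-26.856: |R|=0.98451 <1
  x=-14.772: |R|=0.87139 <1
  x=-30.521: |R|=1.00228 >1
  x=-30.375: |R|=1.00165 >1
  x=-30.082: |R|=1.00036 >1
Interval (-30.0000, 0).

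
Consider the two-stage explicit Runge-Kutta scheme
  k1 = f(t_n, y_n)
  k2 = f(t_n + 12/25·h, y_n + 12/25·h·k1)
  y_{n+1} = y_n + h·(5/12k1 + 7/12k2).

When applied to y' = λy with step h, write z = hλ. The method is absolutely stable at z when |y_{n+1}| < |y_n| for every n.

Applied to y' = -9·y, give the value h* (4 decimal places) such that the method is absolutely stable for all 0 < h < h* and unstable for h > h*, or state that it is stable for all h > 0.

Set f=λy, z=hλ:
  k1=λy_n ⇒ h·k1=z·y_n;  k2=λ(1+12/25z)y_n ⇒ h·k2=z(1+12/25z)y_n
  y_{n+1}/y_n = 1 + 5/12z + 7/12z(1+12/25z) = 1 + z + 7/25z²
  ⇒ R(z) = 1 + z + 7/25z².

Solve |R(x)|<1 on ℝ⁻.
x=-0.54: |R|=0.5416
R=1: x+7/25x²=0 ⇒ x=−25/7=-3.5714; min R=1−1/(4·7/25)=0.1071>−1
Confirm numerically:
  x=-3.165: |R|=0.63982 <1
  x=-2.281: |R|=0.17583 <1
  x=-1.878: |R|=0.10953 <1
  x=-3.981: |R|=1.45654 >1
  x=-3.949: |R|=1.41749 >1
  x=-3.766: |R|=1.20517 >1
Stable set (-3.5714, 0).

(-3.5714,0); λ=-9 ⇒ h* = (25/7)/9 = 0.3968.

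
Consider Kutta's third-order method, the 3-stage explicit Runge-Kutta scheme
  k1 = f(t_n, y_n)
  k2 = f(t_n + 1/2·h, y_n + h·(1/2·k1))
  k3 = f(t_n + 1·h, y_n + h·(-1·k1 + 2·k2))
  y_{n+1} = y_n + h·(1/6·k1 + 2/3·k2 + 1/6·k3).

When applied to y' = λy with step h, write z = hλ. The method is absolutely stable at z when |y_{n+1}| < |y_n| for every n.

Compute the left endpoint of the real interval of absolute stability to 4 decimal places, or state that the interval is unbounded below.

With y'=λy (z=hλ):
  order 3, 3-stage ⇒ R(z)=1+z+z^2/2+z^3/6
  (e.g. R(-1.22)=0.22156, |R|=0.22156)

Need |R(x)|<1, x<0.
x=-1.22: |R|=0.2216
|R(-2.32)|=0.7100 |R(-1.28)|=0.1897 |R(-0.92)|=0.3734
Bisect:
  x_lo=-3.2749 |R|=2.7664  x_hi=-0.0613 |R|=0.9406
  mid=-1.66810 |R|=0.05042 →hi
  mid=-2.47152 |R|=0.93349 →hi
  mid=-2.87323 |R|=1.69880 →lo
  mid=-2.67237 |R|=1.28241 →lo
  mid=-2.57195 |R|=1.10002 →lo
  mid=-2.52173 |R|=1.01484 →lo
  mid=-2.49663 |R|=0.97369 →hi
  mid=-2.50918 |R|=0.99415 →hi
  mid=-2.51546 |R|=1.00446 →lo
  mid=-2.51232 |R|=0.99930 →hi
  ...
  [-2.51291,-2.51271] ⇒ x*=-2.5127
So |R|<1 on (-2.5127, 0).

z* = -2.5127.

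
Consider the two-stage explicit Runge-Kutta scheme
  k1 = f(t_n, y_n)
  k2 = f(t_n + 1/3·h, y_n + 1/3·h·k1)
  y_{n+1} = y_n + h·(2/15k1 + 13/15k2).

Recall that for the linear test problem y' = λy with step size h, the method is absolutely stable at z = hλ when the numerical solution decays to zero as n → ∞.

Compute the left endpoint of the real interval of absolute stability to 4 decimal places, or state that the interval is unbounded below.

With y'=λy (z=hλ):
  k1=λy_n ⇒ h·k1=z·y_n;  k2=λ(1+1/3z)y_n ⇒ h·k2=z(1+1/3z)y_n
  y_{n+1}/y_n = 1 + 2/15z + 13/15z(1+1/3z) = 1 + z + 13/45z²
  so R(z) = 1 + z + 13/45z².

Find x<0 with |R(x)|<1.
x=-0.38: |R|=0.6617
R=1: x+13/45x²=0 ⇒ x=−45/13=-3.4615; min R=1−1/(4·13/45)=0.1346>−1
Confirm numerically:
  x=-2.783: |R|=0.45447 <1
  x=-2.740: |R|=0.42886 <1
  x=-1.518: |R|=0.14769 <1
  x=-3.925: |R|=1.52551 >1
  x=-3.581: |R|=1.12358 >1
So |R|<1 on (-3.4615, 0).

z* = -3.4615.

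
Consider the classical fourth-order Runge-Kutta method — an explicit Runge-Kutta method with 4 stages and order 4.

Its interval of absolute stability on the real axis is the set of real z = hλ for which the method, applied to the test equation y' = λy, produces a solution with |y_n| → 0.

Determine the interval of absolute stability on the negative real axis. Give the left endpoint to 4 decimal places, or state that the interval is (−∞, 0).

On y'=λy, z=hλ:
  order 4, 4-stage ⇒ R(z)=1+z+z^2/2+z^3/6+z^4/24
  (e.g. R(-0.74)=0.47876, |R|=0.47876)

Solve |R(x)|<1 on ℝ⁻.
x=-0.74: |R|=0.4788
|R(-1.72)|=0.2758 |R(-1.12)|=0.3386 |R(-0.73)|=0.4834
Bisect:
  x_lo=-3.4233 |R|=2.4723  x_hi=-0.1406 |R|=0.8688
  mid=-1.78197 |R|=0.28279 →hi
  mid=-2.60264 |R|=0.75778 →hi
  mid=-3.01298 |R|=1.40118 →lo
  mid=-2.80781 |R|=1.03449 →lo
  mid=-2.70523 |R|=0.88585 →hi
  mid=-2.75652 |R|=0.95748 →hi
  mid=-2.78217 |R|=0.99530 →hi
  ...
  [-2.78537,-2.78517] ⇒ x*=-2.7853
Interval (-2.7853, 0).

z∈(-2.7853,0).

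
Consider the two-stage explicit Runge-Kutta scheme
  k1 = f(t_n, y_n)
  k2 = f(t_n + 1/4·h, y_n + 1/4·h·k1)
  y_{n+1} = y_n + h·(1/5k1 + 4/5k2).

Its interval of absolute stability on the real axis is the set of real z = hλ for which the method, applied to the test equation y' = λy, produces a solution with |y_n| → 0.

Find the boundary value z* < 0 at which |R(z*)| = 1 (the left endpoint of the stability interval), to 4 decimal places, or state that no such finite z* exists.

Test eqn y'=λy, z=hλ:
  k1=λy_n ⇒ h·k1=z·y_n;  k2=λ(1+1/4z)y_n ⇒ h·k2=z(1+1/4z)y_n
  y_{n+1}/y_n = 1 + 1/5z + 4/5z(1+1/4z) = 1 + z + 1/5z²
  so R(z) = 1 + z + 1/5z².

Boundary: |R(x)|=1, x<0.
x=-1.24: |R|=0.0675
R=1: x+1/5x²=0 ⇒ x=−5=-5.0000; min R=1−1/(4·1/5)=-0.2500>−1
Confirm numerically:
  x=-4.972: |R|=0.97216 <1
  x=-4.569: |R|=0.60615 <1
  x=-4.472: |R|=0.52776 <1
  x=-2.620: |R|=0.24712 <1
  x=-5.489: |R|=1.53682 >1
  x=-5.203: |R|=1.21124 >1
  x=-5.134: |R|=1.13759 >1
So |R|<1 on (-5.0000, 0).

left endpoint -5.0000.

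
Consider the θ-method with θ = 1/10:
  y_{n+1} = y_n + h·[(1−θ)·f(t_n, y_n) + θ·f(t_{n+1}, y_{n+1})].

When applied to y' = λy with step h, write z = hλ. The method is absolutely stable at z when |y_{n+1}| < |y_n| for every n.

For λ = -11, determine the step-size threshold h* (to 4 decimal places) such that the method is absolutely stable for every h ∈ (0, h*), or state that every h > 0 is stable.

(-2.5000,0); λ=-11 ⇒ h* = (5/2)/11 = 0.2273.

On y'=λy, z=hλ:
  y_{n+1} = y_n + z·[9/10·y_n + 1/10·y_{n+1}] ⇒ (1 − 1/10z)y_{n+1} = (1 + 9/10z)y_n
  so R(z) = (1 + 9/10z)/(1 − 1/10z).

Need |R(x)|<1, x<0.
x=-1.19: |R|=0.0634
R=−1: 1+9/10x = −1+1/10x ⇒ -4/5x=2 ⇒ x=2/(-4/5)=-2.5000
Confirm numerically:
  x=-2.477: |R|=0.98525 <1
  x=-2.072: |R|=0.71637 <1
  x=-1.925: |R|=0.61426 <1
  x=-2.889: |R|=1.24145 >1
  x=-2.821: |R|=1.20030 >1
  x=-2.528: |R|=1.01788 >1
Stable set (-2.5000, 0).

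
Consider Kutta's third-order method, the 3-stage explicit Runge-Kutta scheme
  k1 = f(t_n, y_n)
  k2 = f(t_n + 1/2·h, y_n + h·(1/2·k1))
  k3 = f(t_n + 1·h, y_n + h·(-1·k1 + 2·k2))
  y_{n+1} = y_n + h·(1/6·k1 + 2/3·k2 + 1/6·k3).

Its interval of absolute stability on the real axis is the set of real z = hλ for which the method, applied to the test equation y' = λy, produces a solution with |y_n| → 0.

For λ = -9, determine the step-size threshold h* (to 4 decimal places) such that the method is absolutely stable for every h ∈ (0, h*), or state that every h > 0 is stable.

Test eqn y'=λy, z=hλ:
  order 3, 3-stage ⇒ R(z)=1+z+z^2/2+z^3/6
  (e.g. R(-1.55)=0.03060, |R|=0.03060)

Need |R(x)|<1, x<0.
x=-1.55: |R|=0.0306
|R(-2.32)|=0.7100 |R(-1.24)|=0.2110 |R(-1.11)|=0.2781
Bisect:
  x_lo=-2.9585 |R|=1.8980  x_hi=-0.3447 |R|=0.7079
  mid=-1.65161 |R|=0.03858 →hi
  mid=-2.30507 |R|=0.68967 →hi
  mid=-2.63180 |R|=1.20674 →lo
  mid=-2.46843 |R|=0.92861 →hi
  mid=-2.55011 |R|=1.06251 →lo
  mid=-2.50927 |R|=0.99430 →hi
  mid=-2.52969 |R|=1.02808 →lo
  mid=-2.51948 |R|=1.01111 →lo
  ...
  [-2.51278,-2.51262] ⇒ x*=-2.5127
So |R|<1 on (-2.5127, 0).

(-2.5127,0); λ=-9 ⇒ h* = 0.2792.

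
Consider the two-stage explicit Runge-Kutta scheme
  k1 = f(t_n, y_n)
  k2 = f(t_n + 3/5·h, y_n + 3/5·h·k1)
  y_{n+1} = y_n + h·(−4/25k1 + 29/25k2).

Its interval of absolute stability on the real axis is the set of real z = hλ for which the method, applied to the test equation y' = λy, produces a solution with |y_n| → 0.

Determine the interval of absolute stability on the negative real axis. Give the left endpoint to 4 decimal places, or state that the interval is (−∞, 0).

(-1.4368, 0).

With y'=λy (z=hλ):
  k1=λy_n ⇒ h·k1=z·y_n;  k2=λ(1+3/5z)y_n ⇒ h·k2=z(1+3/5z)y_n
  y_{n+1}/y_n = 1 − 4/25z + 29/25z(1+3/5z) = 1 + z + 87/125z²
  so R(z) = 1 + z + 87/125z².

Need |R(x)|<1, x<0.
x=-0.46: |R|=0.6873
R=1: x+87/125x²=0 ⇒ x=−125/87=-1.4368; min R=1−1/(4·87/125)=0.6408>−1
Confirm numerically:
  x=-1.352: |R|=0.92022 <1
  x=-1.092: |R|=0.73795 <1
  x=-0.676: |R|=0.64206 <1
  x=-0.575: |R|=0.65511 <1
  x=-1.951: |R|=1.69826 >1
  x=-1.704: |R|=1.31692 >1
  x=-1.597: |R|=1.17808 >1
Interval (-1.4368, 0).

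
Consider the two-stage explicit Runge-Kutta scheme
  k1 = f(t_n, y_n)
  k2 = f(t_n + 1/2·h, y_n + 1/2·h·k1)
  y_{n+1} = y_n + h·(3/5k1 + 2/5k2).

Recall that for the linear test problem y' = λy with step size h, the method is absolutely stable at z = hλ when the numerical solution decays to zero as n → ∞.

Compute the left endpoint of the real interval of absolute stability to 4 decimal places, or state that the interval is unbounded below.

With y'=λy (z=hλ):
  k1=λy_n ⇒ h·k1=z·y_n;  k2=λ(1+1/2z)y_n ⇒ h·k2=z(1+1/2z)y_n
  y_{n+1}/y_n = 1 + 3/5z + 2/5z(1+1/2z) = 1 + z + 1/5z²
  so R(z) = 1 + z + 1/5z².

Find x<0 with |R(x)|<1.
x=-1.61: |R|=0.0916
R=1: x+1/5x²=0 ⇒ x=−5=-5.0000; min R=1−1/(4·1/5)=-0.2500>−1
Confirm numerically:
  x=-4.329: |R|=0.41905 <1
  x=-3.092: |R|=0.17991 <1
  x=-2.530: |R|=0.24982 <1
  x=-2.496: |R|=0.25000 <1
  x=-5.339: |R|=1.36198 >1
  x=-5.279: |R|=1.29457 >1
Interval (-5.0000, 0).

left endpoint -5.0000.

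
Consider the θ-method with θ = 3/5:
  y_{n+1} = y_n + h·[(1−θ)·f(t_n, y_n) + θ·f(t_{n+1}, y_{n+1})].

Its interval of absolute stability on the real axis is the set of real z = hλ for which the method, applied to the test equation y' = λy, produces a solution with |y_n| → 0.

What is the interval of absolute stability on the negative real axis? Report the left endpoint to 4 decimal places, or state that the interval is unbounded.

With y'=λy (z=hλ):
  y_{n+1} = y_n + z·[2/5·y_n + 3/5·y_{n+1}] ⇒ (1 − 3/5z)y_{n+1} = (1 + 2/5z)y_n
  Hence R(z) = (1 + 2/5z)/(1 − 3/5z).

Boundary: |R(x)|=1, x<0.
x=-1.7: |R|=0.1584
x=-2: |R|=0.0909
x=-10: |R|=0.4286
x=-100: |R|=0.6393
θ=3/5≥1/2 ⇒ |1+2/5x|<|1−3/5x| ∀x<0 ⇒ unbounded interval.

interval (−∞, 0).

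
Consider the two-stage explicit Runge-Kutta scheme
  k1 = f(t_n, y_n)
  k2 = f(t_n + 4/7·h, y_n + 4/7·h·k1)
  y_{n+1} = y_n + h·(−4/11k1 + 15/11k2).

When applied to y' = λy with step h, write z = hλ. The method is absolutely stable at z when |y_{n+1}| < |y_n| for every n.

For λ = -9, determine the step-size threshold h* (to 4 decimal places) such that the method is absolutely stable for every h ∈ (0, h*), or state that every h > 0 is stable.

(-1.2833,0); λ=-9 ⇒ h* = (77/60)/9 = 0.1426.

With y'=λy (z=hλ):
  k1=λy_n ⇒ h·k1=z·y_n;  k2=λ(1+4/7z)y_n ⇒ h·k2=z(1+4/7z)y_n
  y_{n+1}/y_n = 1 − 4/11z + 15/11z(1+4/7z) = 1 + z + 60/77z²
  Hence R(z) = 1 + z + 60/77z².

Need |R(x)|<1, x<0.
x=-1.06: |R|=0.8155
R=1: x+60/77x²=0 ⇒ x=−77/60=-1.2833; min R=1−1/(4·60/77)=0.6792>−1
Confirm numerically:
  x=-1.036: |R|=0.80033 <1
  x=-0.898: |R|=0.73037 <1
  x=-0.864: |R|=0.71769 <1
  x=-1.867: |R|=1.84912 >1
  x=-1.635: |R|=1.44803 >1
  x=-1.481: |R|=1.22811 >1
Stable set (-1.2833, 0).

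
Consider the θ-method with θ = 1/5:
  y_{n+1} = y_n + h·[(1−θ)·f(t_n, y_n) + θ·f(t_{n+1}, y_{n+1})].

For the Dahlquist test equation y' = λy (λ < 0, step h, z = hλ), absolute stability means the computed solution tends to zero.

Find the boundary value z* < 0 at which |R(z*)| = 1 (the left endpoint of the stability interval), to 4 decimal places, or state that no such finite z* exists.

z* = -3.3333.

Test eqn y'=λy, z=hλ:
  y_{n+1} = y_n + z·[4/5·y_n + 1/5·y_{n+1}] ⇒ (1 − 1/5z)y_{n+1} = (1 + 4/5z)y_n
  ⇒ R(z) = (1 + 4/5z)/(1 − 1/5z).

Need |R(x)|<1, x<0.
x=-1.03: |R|=0.1459
R=−1: 1+4/5x = −1+1/5x ⇒ -3/5x=2 ⇒ x=2/(-3/5)=-3.3333
Confirm numerically:
  x=-2.537: |R|=0.68303 <1
  x=-2.386: |R|=0.61522 <1
  x=-1.669: |R|=0.25131 <1
  x=-3.566: |R|=1.08148 >1
  x=-3.538: |R|=1.07191 >1
  x=-3.371: |R|=1.01350 >1
Stable set (-3.3333, 0).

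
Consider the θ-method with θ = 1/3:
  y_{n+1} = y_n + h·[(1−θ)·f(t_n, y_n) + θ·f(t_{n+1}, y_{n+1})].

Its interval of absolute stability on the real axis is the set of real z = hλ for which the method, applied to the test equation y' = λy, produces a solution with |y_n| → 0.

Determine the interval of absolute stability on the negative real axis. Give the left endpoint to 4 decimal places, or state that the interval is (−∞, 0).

Test eqn y'=λy, z=hλ:
  y_{n+1} = y_n + z·[2/3·y_n + 1/3·y_{n+1}] ⇒ (1 − 1/3z)y_{n+1} = (1 + 2/3z)y_n
  so R(z) = (1 + 2/3z)/(1 − 1/3z).

Solve |R(x)|<1 on ℝ⁻.
x=-0.4: |R|=0.6471
R=−1: 1+2/3x = −1+1/3x ⇒ -1/3x=2 ⇒ x=2/(-1/3)=-6.0000
Confirm numerically:
  x=-5.437: |R|=0.93327 <1
  x=-5.286: |R|=0.91383 <1
  x=-2.859: |R|=0.46390 <1
  x=-6.452: |R|=1.04782 >1
  x=-6.385: |R|=1.04102 >1
  x=-6.311: |R|=1.03340 >1
Interval (-6.0000, 0).

z∈(-6.0000,0).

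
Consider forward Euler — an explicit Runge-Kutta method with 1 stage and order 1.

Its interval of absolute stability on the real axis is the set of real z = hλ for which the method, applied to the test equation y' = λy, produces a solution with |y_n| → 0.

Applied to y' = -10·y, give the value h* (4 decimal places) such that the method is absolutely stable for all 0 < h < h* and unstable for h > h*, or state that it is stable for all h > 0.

Test eqn y'=λy, z=hλ:
  order 1, 1-stage ⇒ R(z)=1+z
  (e.g. R(-0.35)=0.65000, |R|=0.65000)

Find x<0 with |R(x)|<1.
x=-0.35: |R|=0.6500
|R(-2.34)|=1.3400 |R(-1.09)|=0.0900 |R(-0.92)|=0.0800
Bisect:
  x_lo=-2.6400 |R|=1.6400  x_hi=-0.3911 |R|=0.6089
  mid=-1.51558 |R|=0.51558 →hi
  mid=-2.07781 |R|=1.07781 →lo
  mid=-1.79669 |R|=0.79669 →hi
  mid=-1.93725 |R|=0.93725 →hi
  mid=-2.00753 |R|=1.00753 →lo
  mid=-1.97239 |R|=0.97239 →hi
  mid=-1.98996 |R|=0.98996 →hi
  ...
  [-2.00012,-1.99998] ⇒ x*=-2.0000
Interval (-2.0000, 0).

(-2.0000,0); λ=-10 ⇒ h* = 0.2000.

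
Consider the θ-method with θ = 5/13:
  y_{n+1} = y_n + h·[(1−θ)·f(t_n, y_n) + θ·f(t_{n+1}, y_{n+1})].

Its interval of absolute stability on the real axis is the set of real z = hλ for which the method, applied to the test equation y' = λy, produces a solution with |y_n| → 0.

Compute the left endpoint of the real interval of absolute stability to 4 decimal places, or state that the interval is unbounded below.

left endpoint -8.6667.

Set f=λy, z=hλ:
  y_{n+1} = y_n + z·[8/13·y_n + 5/13·y_{n+1}] ⇒ (1 − 5/13z)y_{n+1} = (1 + 8/13z)y_n
  Hence R(z) = (1 + 8/13z)/(1 − 5/13z).

Boundary: |R(x)|=1, x<0.
x=-0.36: |R|=0.6838
R=−1: 1+8/13x = −1+5/13x ⇒ -3/13x=2 ⇒ x=2/(-3/13)=-8.6667
Confirm numerically:
  x=-4.890: |R|=0.69746 <1
  x=-4.340: |R|=0.62594 <1
  x=-4.111: |R|=0.59270 <1
  x=-9.147: |R|=1.02453 >1
  x=-9.126: |R|=1.02350 >1
  x=-9.054: |R|=1.01994 >1
So |R|<1 on (-8.6667, 0).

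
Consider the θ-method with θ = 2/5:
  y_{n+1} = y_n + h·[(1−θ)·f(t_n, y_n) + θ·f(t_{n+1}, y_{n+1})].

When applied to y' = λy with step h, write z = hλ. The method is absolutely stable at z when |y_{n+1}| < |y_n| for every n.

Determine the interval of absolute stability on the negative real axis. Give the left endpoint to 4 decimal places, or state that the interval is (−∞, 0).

z∈(-10.0000,0).

Test eqn y'=λy, z=hλ:
  y_{n+1} = y_n + z·[3/5·y_n + 2/5·y_{n+1}] ⇒ (1 − 2/5z)y_{n+1} = (1 + 3/5z)y_n
  Hence R(z) = (1 + 3/5z)/(1 − 2/5z).

Find x<0 with |R(x)|<1.
x=-0.54: |R|=0.5559
R=−1: 1+3/5x = −1+2/5x ⇒ -1/5x=2 ⇒ x=2/(-1/5)=-10.0000
Confirm numerically:
  x=-9.303: |R|=0.97047 <1
  x=-8.289: |R|=0.92071 <1
  x=-5.759: |R|=0.74325 <1
  x=-4.917: |R|=0.65734 <1
  x=-10.297: |R|=1.01160 >1
  x=-10.257: |R|=1.01007 >1
  x=-10.165: |R|=1.00651 >1
Stable set (-10.0000, 0).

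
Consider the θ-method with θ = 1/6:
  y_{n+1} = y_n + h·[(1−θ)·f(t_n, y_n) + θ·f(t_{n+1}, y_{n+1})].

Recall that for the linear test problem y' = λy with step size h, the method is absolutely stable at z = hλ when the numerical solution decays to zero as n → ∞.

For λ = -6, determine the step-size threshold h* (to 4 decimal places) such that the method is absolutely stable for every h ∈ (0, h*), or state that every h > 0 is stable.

(-3.0000,0); λ=-6 ⇒ h* = (3)/6 = 0.5000.

With y'=λy (z=hλ):
  y_{n+1} = y_n + z·[5/6·y_n + 1/6·y_{n+1}] ⇒ (1 − 1/6z)y_{n+1} = (1 + 5/6z)y_n
  R(z) = (1 + 5/6z)/(1 − 1/6z).

Boundary: |R(x)|=1, x<0.
x=-0.97: |R|=0.1650
R=−1: 1+5/6x = −1+1/6x ⇒ -2/3x=2 ⇒ x=2/(-2/3)=-3.0000
Confirm numerically:
  x=-2.792: |R|=0.90537 <1
  x=-2.603: |R|=0.81541 <1
  x=-2.104: |R|=0.55775 <1
  x=-3.385: |R|=1.16409 >1
  x=-3.045: |R|=1.01990 >1
Interval (-3.0000, 0).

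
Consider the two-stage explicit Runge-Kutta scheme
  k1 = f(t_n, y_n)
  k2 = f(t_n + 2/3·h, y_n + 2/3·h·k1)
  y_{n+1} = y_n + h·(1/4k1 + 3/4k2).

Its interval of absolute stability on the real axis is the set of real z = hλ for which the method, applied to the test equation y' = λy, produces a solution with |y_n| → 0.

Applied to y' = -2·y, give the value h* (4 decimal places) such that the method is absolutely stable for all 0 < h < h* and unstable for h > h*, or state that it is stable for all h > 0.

(-2.0000,0); λ=-2 ⇒ h* = (2)/2 = 1.0000.

Test eqn y'=λy, z=hλ:
  k1=λy_n ⇒ h·k1=z·y_n;  k2=λ(1+2/3z)y_n ⇒ h·k2=z(1+2/3z)y_n
  y_{n+1}/y_n = 1 + 1/4z + 3/4z(1+2/3z) = 1 + z + 1/2z²
  Hence R(z) = 1 + z + 1/2z².

Find x<0 with |R(x)|<1.
x=-0.91: |R|=0.5041
R=1: x+1/2x²=0 ⇒ x=−2=-2.0000; min R=1−1/(4·1/2)=0.5000>−1
Confirm numerically:
  x=-1.972: |R|=0.97239 <1
  x=-1.580: |R|=0.66820 <1
  x=-1.523: |R|=0.63676 <1
  x=-2.163: |R|=1.17628 >1
  x=-2.127: |R|=1.13506 >1
So |R|<1 on (-2.0000, 0).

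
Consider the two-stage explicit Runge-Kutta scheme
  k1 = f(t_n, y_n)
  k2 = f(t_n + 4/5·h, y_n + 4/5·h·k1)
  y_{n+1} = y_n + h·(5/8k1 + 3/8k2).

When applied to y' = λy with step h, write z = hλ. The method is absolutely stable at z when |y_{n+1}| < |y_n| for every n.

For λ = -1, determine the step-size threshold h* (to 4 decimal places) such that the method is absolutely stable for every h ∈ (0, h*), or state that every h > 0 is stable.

(-3.3333,0); λ=-1 ⇒ h* = (10/3)/1 = 3.3333.

Test eqn y'=λy, z=hλ:
  k1=λy_n ⇒ h·k1=z·y_n;  k2=λ(1+4/5z)y_n ⇒ h·k2=z(1+4/5z)y_n
  y_{n+1}/y_n = 1 + 5/8z + 3/8z(1+4/5z) = 1 + z + 3/10z²
  ⇒ R(z) = 1 + z + 3/10z².

Find x<0 with |R(x)|<1.
x=-0.84: |R|=0.3717
R=1: x+3/10x²=0 ⇒ x=−10/3=-3.3333; min R=1−1/(4·3/10)=0.1667>−1
Confirm numerically:
  x=-2.900: |R|=0.62300 <1
  x=-2.848: |R|=0.58533 <1
  x=-2.672: |R|=0.46988 <1
  x=-3.900: |R|=1.66300 >1
  x=-3.828: |R|=1.56808 >1
  x=-3.467: |R|=1.13903 >1
Interval (-3.3333, 0).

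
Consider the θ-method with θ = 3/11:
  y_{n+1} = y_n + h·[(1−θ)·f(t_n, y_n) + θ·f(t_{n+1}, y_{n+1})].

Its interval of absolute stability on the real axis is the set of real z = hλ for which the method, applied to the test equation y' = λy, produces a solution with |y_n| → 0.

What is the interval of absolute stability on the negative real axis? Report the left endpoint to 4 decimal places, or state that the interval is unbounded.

(-4.4000, 0).

Set f=λy, z=hλ:
  y_{n+1} = y_n + z·[8/11·y_n + 3/11·y_{n+1}] ⇒ (1 − 3/11z)y_{n+1} = (1 + 8/11z)y_n
  so R(z) = (1 + 8/11z)/(1 − 3/11z).

Need |R(x)|<1, x<0.
x=-1.02: |R|=0.2020
R=−1: 1+8/11x = −1+3/11x ⇒ -5/11x=2 ⇒ x=2/(-5/11)=-4.4000
Confirm numerically:
  x=-3.512: |R|=0.79383 <1
  x=-3.228: |R|=0.71669 <1
  x=-3.080: |R|=0.67391 <1
  x=-4.986: |R|=1.11287 >1
  x=-4.523: |R|=1.02503 >1
Stable set (-4.4000, 0).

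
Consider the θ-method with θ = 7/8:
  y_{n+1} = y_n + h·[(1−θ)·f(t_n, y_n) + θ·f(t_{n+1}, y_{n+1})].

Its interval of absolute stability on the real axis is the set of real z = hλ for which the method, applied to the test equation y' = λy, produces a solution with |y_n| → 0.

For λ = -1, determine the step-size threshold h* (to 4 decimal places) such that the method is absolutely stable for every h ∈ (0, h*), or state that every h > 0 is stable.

On y'=λy, z=hλ:
  y_{n+1} = y_n + z·[1/8·y_n + 7/8·y_{n+1}] ⇒ (1 − 7/8z)y_{n+1} = (1 + 1/8z)y_n
  so R(z) = (1 + 1/8z)/(1 − 7/8z).

Boundary: |R(x)|=1, x<0.
x=-1.05: |R|=0.4528
x=-2: |R|=0.2727
x=-10: |R|=0.0256
x=-100: |R|=0.1299
θ=7/8≥1/2 ⇒ |1+1/8x|<|1−7/8x| ∀x<0 ⇒ stable on all of ℝ⁻.

unbounded; (−∞, 0). Any h>0 works for λ=-1.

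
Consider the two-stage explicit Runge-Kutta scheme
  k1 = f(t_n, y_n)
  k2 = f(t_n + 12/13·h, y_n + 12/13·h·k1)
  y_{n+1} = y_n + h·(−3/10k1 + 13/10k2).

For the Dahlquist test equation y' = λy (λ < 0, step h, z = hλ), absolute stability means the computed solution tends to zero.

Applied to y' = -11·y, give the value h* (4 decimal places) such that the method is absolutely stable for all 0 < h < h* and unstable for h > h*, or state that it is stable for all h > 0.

With y'=λy (z=hλ):
  k1=λy_n ⇒ h·k1=z·y_n;  k2=λ(1+12/13z)y_n ⇒ h·k2=z(1+12/13z)y_n
  y_{n+1}/y_n = 1 − 3/10z + 13/10z(1+12/13z) = 1 + z + 6/5z²
  so R(z) = 1 + z + 6/5z².

Need |R(x)|<1, x<0.
x=-0.46: |R|=0.7939
R=1: x+6/5x²=0 ⇒ x=−5/6=-0.8333; min R=1−1/(4·6/5)=0.7917>−1
Confirm numerically:
  x=-0.738: |R|=0.91557 <1
  x=-0.681: |R|=0.87551 <1
  x=-0.607: |R|=0.83514 <1
  x=-0.553: |R|=0.81397 <1
  x=-1.247: |R|=1.61901 >1
  x=-1.235: |R|=1.59527 >1
So |R|<1 on (-0.8333, 0).

(-0.8333,0); λ=-11 ⇒ h* = (5/6)/11 = 0.0758.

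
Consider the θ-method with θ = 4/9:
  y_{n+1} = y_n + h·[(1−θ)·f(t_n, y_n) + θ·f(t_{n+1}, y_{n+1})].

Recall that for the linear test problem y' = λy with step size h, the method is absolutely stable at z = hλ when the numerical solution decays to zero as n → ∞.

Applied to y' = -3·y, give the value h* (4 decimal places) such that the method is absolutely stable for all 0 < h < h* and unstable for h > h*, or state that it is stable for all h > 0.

(-18.0000,0); λ=-3 ⇒ h* = (18)/3 = 6.0000.

On y'=λy, z=hλ:
  y_{n+1} = y_n + z·[5/9·y_n + 4/9·y_{n+1}] ⇒ (1 − 4/9z)y_{n+1} = (1 + 5/9z)y_n
  R(z) = (1 + 5/9z)/(1 − 4/9z).

Find x<0 with |R(x)|<1.
x=-1.69: |R|=0.0349
R=−1: 1+5/9x = −1+4/9x ⇒ -1/9x=2 ⇒ x=2/(-1/9)=-18.0000
Confirm numerically:
  x=-13.533: |R|=0.92924 <1
  x=-9.187: |R|=0.80736 <1
  x=-7.750: |R|=0.74375 <1
  x=-18.257: |R|=1.00313 >1
  x=-18.237: |R|=1.00289 >1
  x=-18.044: |R|=1.00054 >1
So |R|<1 on (-18.0000, 0).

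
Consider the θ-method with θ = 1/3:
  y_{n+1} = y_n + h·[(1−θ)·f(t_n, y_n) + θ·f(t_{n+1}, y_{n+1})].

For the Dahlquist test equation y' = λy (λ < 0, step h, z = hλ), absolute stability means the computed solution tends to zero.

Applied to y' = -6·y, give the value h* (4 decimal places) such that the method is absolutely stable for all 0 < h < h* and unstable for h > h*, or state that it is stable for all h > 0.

With y'=λy (z=hλ):
  y_{n+1} = y_n + z·[2/3·y_n + 1/3·y_{n+1}] ⇒ (1 − 1/3z)y_{n+1} = (1 + 2/3z)y_n
  Hence R(z) = (1 + 2/3z)/(1 − 1/3z).

Boundary: |R(x)|=1, x<0.
x=-0.79: |R|=0.3747
R=−1: 1+2/3x = −1+1/3x ⇒ -1/3x=2 ⇒ x=2/(-1/3)=-6.0000
Confirm numerically:
  x=-5.399: |R|=0.92844 <1
  x=-3.036: |R|=0.50895 <1
  x=-2.670: |R|=0.41270 <1
  x=-6.478: |R|=1.05043 >1
  x=-6.351: |R|=1.03754 >1
  x=-6.228: |R|=1.02471 >1
Stable set (-6.0000, 0).

(-6.0000,0); λ=-6 ⇒ h* = (6)/6 = 1.0000.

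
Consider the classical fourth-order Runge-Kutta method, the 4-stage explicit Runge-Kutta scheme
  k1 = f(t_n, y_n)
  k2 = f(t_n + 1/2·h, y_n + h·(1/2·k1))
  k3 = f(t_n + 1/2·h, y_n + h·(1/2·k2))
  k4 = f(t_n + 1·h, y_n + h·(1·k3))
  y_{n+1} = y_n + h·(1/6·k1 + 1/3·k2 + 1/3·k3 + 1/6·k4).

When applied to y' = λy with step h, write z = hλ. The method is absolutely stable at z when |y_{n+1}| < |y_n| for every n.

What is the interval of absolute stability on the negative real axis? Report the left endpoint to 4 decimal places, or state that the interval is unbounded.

With y'=λy (z=hλ):
  order 4, 4-stage ⇒ R(z)=1+z+z^2/2+z^3/6+z^4/24
  (e.g. R(-1.44)=0.27830, |R|=0.27830)

Find x<0 with |R(x)|<1.
x=-1.44: |R|=0.2783
|R(-2.77)|=0.9772 |R(-1.18)|=0.3231 |R(-0.65)|=0.5229
Bisect:
  x_lo=-3.5266 |R|=2.8268  x_hi=-0.0566 |R|=0.9450
  mid=-1.79162 |R|=0.28415 →hi
  mid=-2.65911 |R|=0.82584 →hi
  mid=-3.09286 |R|=1.57177 →lo
  mid=-2.87599 |R|=1.14557 →lo
  mid=-2.76755 |R|=0.97358 →hi
  mid=-2.82177 |R|=1.05640 →lo
  mid=-2.79466 |R|=1.01421 →lo
  ...
  [-2.78534,-2.78513] ⇒ x*=-2.7853
Interval (-2.7853, 0).

z∈(-2.7853,0).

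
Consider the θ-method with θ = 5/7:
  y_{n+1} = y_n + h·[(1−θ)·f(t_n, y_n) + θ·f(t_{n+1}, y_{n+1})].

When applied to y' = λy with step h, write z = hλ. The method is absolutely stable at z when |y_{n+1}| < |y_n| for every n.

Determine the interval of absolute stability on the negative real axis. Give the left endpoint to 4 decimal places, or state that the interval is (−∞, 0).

On y'=λy, z=hλ:
  y_{n+1} = y_n + z·[2/7·y_n + 5/7·y_{n+1}] ⇒ (1 − 5/7z)y_{n+1} = (1 + 2/7z)y_n
  R(z) = (1 + 2/7z)/(1 − 5/7z).

Find x<0 with |R(x)|<1.
x=-1: |R|=0.4167
x=-2: |R|=0.1765
x=-10: |R|=0.2281
x=-100: |R|=0.3807
θ=5/7≥1/2 ⇒ |1+2/7x|<|1−5/7x| ∀x<0 ⇒ unbounded interval.

(−∞, 0) — no finite endpoint.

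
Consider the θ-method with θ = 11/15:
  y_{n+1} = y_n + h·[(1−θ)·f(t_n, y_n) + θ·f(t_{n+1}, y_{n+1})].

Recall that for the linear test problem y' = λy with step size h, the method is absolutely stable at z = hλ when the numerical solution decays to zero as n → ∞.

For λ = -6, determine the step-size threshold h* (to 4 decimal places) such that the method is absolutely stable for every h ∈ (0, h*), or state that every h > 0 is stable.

On y'=λy, z=hλ:
  y_{n+1} = y_n + z·[4/15·y_n + 11/15·y_{n+1}] ⇒ (1 − 11/15z)y_{n+1} = (1 + 4/15z)y_n
  ⇒ R(z) = (1 + 4/15z)/(1 − 11/15z).

Need |R(x)|<1, x<0.
x=-1.09: |R|=0.3942
x=-2: |R|=0.1892
x=-10: |R|=0.2000
x=-100: |R|=0.3453
θ=11/15≥1/2 ⇒ |1+4/15x|<|1−11/15x| ∀x<0 ⇒ interval (−∞,0).

unbounded; (−∞, 0). Any h>0 works for λ=-6.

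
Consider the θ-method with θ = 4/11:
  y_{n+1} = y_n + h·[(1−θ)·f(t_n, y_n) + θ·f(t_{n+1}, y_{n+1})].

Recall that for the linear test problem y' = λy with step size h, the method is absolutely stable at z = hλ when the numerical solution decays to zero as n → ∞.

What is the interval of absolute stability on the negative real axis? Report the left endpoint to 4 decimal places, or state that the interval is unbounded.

With y'=λy (z=hλ):
  y_{n+1} = y_n + z·[7/11·y_n + 4/11·y_{n+1}] ⇒ (1 − 4/11z)y_{n+1} = (1 + 7/11z)y_n
  ⇒ R(z) = (1 + 7/11z)/(1 − 4/11z).

Need |R(x)|<1, x<0.
x=-0.61: |R|=0.5007
R=−1: 1+7/11x = −1+4/11x ⇒ -3/11x=2 ⇒ x=2/(-3/11)=-7.3333
Confirm numerically:
  x=-7.024: |R|=0.97626 <1
  x=-6.276: |R|=0.91214 <1
  x=-3.327: |R|=0.50555 <1
  x=-3.326: |R|=0.50535 <1
  x=-7.648: |R|=1.02270 >1
  x=-7.487: |R|=1.01126 >1
Interval (-7.3333, 0).

z∈(-7.3333,0).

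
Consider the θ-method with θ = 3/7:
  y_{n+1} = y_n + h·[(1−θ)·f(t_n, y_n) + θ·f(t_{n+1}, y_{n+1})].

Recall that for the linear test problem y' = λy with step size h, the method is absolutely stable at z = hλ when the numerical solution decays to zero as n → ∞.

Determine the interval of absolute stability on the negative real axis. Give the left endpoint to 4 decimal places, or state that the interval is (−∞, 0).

(-14.0000, 0).

On y'=λy, z=hλ:
  y_{n+1} = y_n + z·[4/7·y_n + 3/7·y_{n+1}] ⇒ (1 − 3/7z)y_{n+1} = (1 + 4/7z)y_n
  Hence R(z) = (1 + 4/7z)/(1 − 3/7z).

Solve |R(x)|<1 on ℝ⁻.
x=-1.28: |R|=0.1734
R=−1: 1+4/7x = −1+3/7x ⇒ -1/7x=2 ⇒ x=2/(-1/7)=-14.0000
Confirm numerically:
  x=-13.723: |R|=0.99425 <1
  x=-12.663: |R|=0.97028 <1
  x=-10.150: |R|=0.89720 <1
  x=-7.855: |R|=0.79895 <1
  x=-14.389: |R|=1.00775 >1
  x=-14.370: |R|=1.00738 >1
  x=-14.111: |R|=1.00225 >1
So |R|<1 on (-14.0000, 0).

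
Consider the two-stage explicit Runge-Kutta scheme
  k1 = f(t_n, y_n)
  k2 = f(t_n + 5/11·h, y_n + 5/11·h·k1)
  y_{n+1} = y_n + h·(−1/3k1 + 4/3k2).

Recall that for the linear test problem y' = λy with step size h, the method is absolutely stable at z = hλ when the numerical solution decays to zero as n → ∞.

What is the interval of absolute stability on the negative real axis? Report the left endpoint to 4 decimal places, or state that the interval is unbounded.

(-1.6500, 0).

Test eqn y'=λy, z=hλ:
  k1=λy_n ⇒ h·k1=z·y_n;  k2=λ(1+5/11z)y_n ⇒ h·k2=z(1+5/11z)y_n
  y_{n+1}/y_n = 1 − 1/3z + 4/3z(1+5/11z) = 1 + z + 20/33z²
  so R(z) = 1 + z + 20/33z².

Boundary: |R(x)|=1, x<0.
x=-1.76: |R|=1.1173
R=1: x+20/33x²=0 ⇒ x=−33/20=-1.6500; min R=1−1/(4·20/33)=0.5875>−1
Confirm numerically:
  x=-1.536: |R|=0.89388 <1
  x=-1.079: |R|=0.62660 <1
  x=-0.905: |R|=0.59138 <1
  x=-2.065: |R|=1.51938 >1
  x=-1.952: |R|=1.35728 >1
  x=-1.680: |R|=1.03055 >1
Stable set (-1.6500, 0).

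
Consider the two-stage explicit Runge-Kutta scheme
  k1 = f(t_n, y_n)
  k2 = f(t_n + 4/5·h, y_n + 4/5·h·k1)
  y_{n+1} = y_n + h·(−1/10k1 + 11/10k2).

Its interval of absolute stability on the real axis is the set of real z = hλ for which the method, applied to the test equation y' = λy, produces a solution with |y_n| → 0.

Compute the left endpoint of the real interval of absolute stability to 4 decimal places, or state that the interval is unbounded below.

Test eqn y'=λy, z=hλ:
  k1=λy_n ⇒ h·k1=z·y_n;  k2=λ(1+4/5z)y_n ⇒ h·k2=z(1+4/5z)y_n
  y_{n+1}/y_n = 1 − 1/10z + 11/10z(1+4/5z) = 1 + z + 22/25z²
  R(z) = 1 + z + 22/25z².

Solve |R(x)|<1 on ℝ⁻.
x=-1.59: |R|=1.6347
R=1: x+22/25x²=0 ⇒ x=−25/22=-1.1364; min R=1−1/(4·22/25)=0.7159>−1
Confirm numerically:
  x=-1.070: |R|=0.93751 <1
  x=-0.838: |R|=0.77997 <1
  x=-0.751: |R|=0.74532 <1
  x=-1.248: |R|=1.12260 >1
  x=-1.183: |R|=1.04855 >1
Interval (-1.1364, 0).

left endpoint -1.1364.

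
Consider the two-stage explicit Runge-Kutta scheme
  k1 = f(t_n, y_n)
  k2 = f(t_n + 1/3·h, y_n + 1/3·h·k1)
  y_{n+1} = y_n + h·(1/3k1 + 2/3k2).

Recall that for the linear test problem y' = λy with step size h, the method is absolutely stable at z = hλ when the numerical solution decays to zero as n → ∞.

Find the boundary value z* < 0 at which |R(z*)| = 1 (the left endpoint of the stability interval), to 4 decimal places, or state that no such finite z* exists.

z* = -4.5000.

On y'=λy, z=hλ:
  k1=λy_n ⇒ h·k1=z·y_n;  k2=λ(1+1/3z)y_n ⇒ h·k2=z(1+1/3z)y_n
  y_{n+1}/y_n = 1 + 1/3z + 2/3z(1+1/3z) = 1 + z + 2/9z²
  R(z) = 1 + z + 2/9z².

Need |R(x)|<1, x<0.
x=-0.5: |R|=0.5556
R=1: x+2/9x²=0 ⇒ x=−9/2=-4.5000; min R=1−1/(4·2/9)=-0.1250>−1
Confirm numerically:
  x=-4.198: |R|=0.71827 <1
  x=-4.078: |R|=0.61757 <1
  x=-2.920: |R|=0.02524 <1
  x=-5.095: |R|=1.67367 >1
  x=-4.758: |R|=1.27279 >1
Interval (-4.5000, 0).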